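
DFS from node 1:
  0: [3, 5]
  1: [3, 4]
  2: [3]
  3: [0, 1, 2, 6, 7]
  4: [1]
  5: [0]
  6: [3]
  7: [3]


Visit 1, push [4, 3]
Visit 3, push [7, 6, 2, 0]
Visit 0, push [5]
Visit 5, push []
Visit 2, push []
Visit 6, push []
Visit 7, push []
Visit 4, push []

DFS order: [1, 3, 0, 5, 2, 6, 7, 4]


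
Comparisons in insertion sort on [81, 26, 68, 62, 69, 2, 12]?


Algorithm: insertion sort
Input: [81, 26, 68, 62, 69, 2, 12]
Sorted: [2, 12, 26, 62, 68, 69, 81]

19


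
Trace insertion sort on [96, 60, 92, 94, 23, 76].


Initial: [96, 60, 92, 94, 23, 76]
Insert 60: [60, 96, 92, 94, 23, 76]
Insert 92: [60, 92, 96, 94, 23, 76]
Insert 94: [60, 92, 94, 96, 23, 76]
Insert 23: [23, 60, 92, 94, 96, 76]
Insert 76: [23, 60, 76, 92, 94, 96]

Sorted: [23, 60, 76, 92, 94, 96]


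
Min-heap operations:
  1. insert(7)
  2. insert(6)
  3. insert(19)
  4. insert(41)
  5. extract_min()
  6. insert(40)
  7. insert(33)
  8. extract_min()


insert(7) -> [7]
insert(6) -> [6, 7]
insert(19) -> [6, 7, 19]
insert(41) -> [6, 7, 19, 41]
extract_min()->6, [7, 41, 19]
insert(40) -> [7, 40, 19, 41]
insert(33) -> [7, 33, 19, 41, 40]
extract_min()->7, [19, 33, 40, 41]

Final heap: [19, 33, 40, 41]


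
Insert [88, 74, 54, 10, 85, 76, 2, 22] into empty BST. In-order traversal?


Insert 88: root
Insert 74: L from 88
Insert 54: L from 88 -> L from 74
Insert 10: L from 88 -> L from 74 -> L from 54
Insert 85: L from 88 -> R from 74
Insert 76: L from 88 -> R from 74 -> L from 85
Insert 2: L from 88 -> L from 74 -> L from 54 -> L from 10
Insert 22: L from 88 -> L from 74 -> L from 54 -> R from 10

In-order: [2, 10, 22, 54, 74, 76, 85, 88]


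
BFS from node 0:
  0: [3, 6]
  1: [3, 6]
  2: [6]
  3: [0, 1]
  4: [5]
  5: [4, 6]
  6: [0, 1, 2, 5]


Visit 0, enqueue [3, 6]
Visit 3, enqueue [1]
Visit 6, enqueue [2, 5]
Visit 1, enqueue []
Visit 2, enqueue []
Visit 5, enqueue [4]
Visit 4, enqueue []

BFS order: [0, 3, 6, 1, 2, 5, 4]


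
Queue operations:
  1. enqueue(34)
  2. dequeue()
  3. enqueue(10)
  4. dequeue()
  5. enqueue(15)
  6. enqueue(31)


enqueue(34) -> [34]
dequeue()->34, []
enqueue(10) -> [10]
dequeue()->10, []
enqueue(15) -> [15]
enqueue(31) -> [15, 31]

Final queue: [15, 31]


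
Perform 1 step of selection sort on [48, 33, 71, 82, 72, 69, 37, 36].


Initial: [48, 33, 71, 82, 72, 69, 37, 36]
Step 1: min=33 at 1
  Swap: [33, 48, 71, 82, 72, 69, 37, 36]

After 1 step: [33, 48, 71, 82, 72, 69, 37, 36]


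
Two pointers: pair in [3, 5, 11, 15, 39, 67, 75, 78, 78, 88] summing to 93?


lo=0(3)+hi=9(88)=91
lo=1(5)+hi=9(88)=93

Yes: 5+88=93


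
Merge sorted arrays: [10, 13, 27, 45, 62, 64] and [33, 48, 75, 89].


Take 10 from A
Take 13 from A
Take 27 from A
Take 33 from B
Take 45 from A
Take 48 from B
Take 62 from A
Take 64 from A

Merged: [10, 13, 27, 33, 45, 48, 62, 64, 75, 89]


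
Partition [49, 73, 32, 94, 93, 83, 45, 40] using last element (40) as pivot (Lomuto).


Pivot: 40
  32 <= 40: swap -> [32, 73, 49, 94, 93, 83, 45, 40]
Place pivot at 1: [32, 40, 49, 94, 93, 83, 45, 73]

Partitioned: [32, 40, 49, 94, 93, 83, 45, 73]


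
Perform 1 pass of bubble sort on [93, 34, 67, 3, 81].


Initial: [93, 34, 67, 3, 81]
Pass 1: [34, 67, 3, 81, 93] (4 swaps)

After 1 pass: [34, 67, 3, 81, 93]


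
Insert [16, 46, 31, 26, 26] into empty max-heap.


Insert 16: [16]
Insert 46: [46, 16]
Insert 31: [46, 16, 31]
Insert 26: [46, 26, 31, 16]
Insert 26: [46, 26, 31, 16, 26]

Final heap: [46, 26, 31, 16, 26]


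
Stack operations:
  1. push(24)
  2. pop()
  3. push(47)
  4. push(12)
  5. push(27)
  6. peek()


push(24) -> [24]
pop()->24, []
push(47) -> [47]
push(12) -> [47, 12]
push(27) -> [47, 12, 27]
peek()->27

Final stack: [47, 12, 27]


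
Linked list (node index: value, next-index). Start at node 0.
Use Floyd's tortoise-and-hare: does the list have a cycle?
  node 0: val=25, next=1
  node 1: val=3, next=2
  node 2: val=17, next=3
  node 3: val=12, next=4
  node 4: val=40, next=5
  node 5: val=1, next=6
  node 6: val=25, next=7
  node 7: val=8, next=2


Floyd's tortoise (slow, +1) and hare (fast, +2):
  init: slow=0, fast=0
  step 1: slow=1, fast=2
  step 2: slow=2, fast=4
  step 3: slow=3, fast=6
  step 4: slow=4, fast=2
  step 5: slow=5, fast=4
  step 6: slow=6, fast=6
  slow == fast at node 6: cycle detected

Cycle: yes


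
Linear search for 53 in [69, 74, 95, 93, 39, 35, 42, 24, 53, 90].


i=0: 69!=53
i=1: 74!=53
i=2: 95!=53
i=3: 93!=53
i=4: 39!=53
i=5: 35!=53
i=6: 42!=53
i=7: 24!=53
i=8: 53==53 found!

Found at 8, 9 comps


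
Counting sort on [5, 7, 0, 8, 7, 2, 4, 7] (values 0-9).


Input: [5, 7, 0, 8, 7, 2, 4, 7]
Counts: [1, 0, 1, 0, 1, 1, 0, 3, 1, 0]

Sorted: [0, 2, 4, 5, 7, 7, 7, 8]


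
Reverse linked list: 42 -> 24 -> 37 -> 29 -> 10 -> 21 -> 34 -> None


Step 1: curr=42, set curr.next=prev(None) | reversed so far: 42
Step 2: curr=24, set curr.next=prev(42) | reversed so far: 24 -> 42
Step 3: curr=37, set curr.next=prev(24) | reversed so far: 37 -> 24 -> 42
Step 4: curr=29, set curr.next=prev(37) | reversed so far: 29 -> 37 -> 24 -> 42
Step 5: curr=10, set curr.next=prev(29) | reversed so far: 10 -> 29 -> 37 -> 24 -> 42
Step 6: curr=21, set curr.next=prev(10) | reversed so far: 21 -> 10 -> 29 -> 37 -> 24 -> 42
Step 7: curr=34, set curr.next=prev(21) | reversed so far: 34 -> 21 -> 10 -> 29 -> 37 -> 24 -> 42

34 -> 21 -> 10 -> 29 -> 37 -> 24 -> 42 -> None


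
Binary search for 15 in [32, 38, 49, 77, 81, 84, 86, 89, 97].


Step 1: lo=0, hi=8, mid=4, val=81
Step 2: lo=0, hi=3, mid=1, val=38
Step 3: lo=0, hi=0, mid=0, val=32

Not found


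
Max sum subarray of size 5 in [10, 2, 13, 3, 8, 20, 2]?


[0:5]: 36
[1:6]: 46
[2:7]: 46

Max: 46 at [1:6]


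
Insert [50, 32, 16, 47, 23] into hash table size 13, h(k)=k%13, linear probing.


Insert 50: h=11 -> slot 11
Insert 32: h=6 -> slot 6
Insert 16: h=3 -> slot 3
Insert 47: h=8 -> slot 8
Insert 23: h=10 -> slot 10

Table: [None, None, None, 16, None, None, 32, None, 47, None, 23, 50, None]


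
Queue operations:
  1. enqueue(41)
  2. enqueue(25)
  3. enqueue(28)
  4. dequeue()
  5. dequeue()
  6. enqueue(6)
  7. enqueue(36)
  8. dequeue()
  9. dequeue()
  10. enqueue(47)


enqueue(41) -> [41]
enqueue(25) -> [41, 25]
enqueue(28) -> [41, 25, 28]
dequeue()->41, [25, 28]
dequeue()->25, [28]
enqueue(6) -> [28, 6]
enqueue(36) -> [28, 6, 36]
dequeue()->28, [6, 36]
dequeue()->6, [36]
enqueue(47) -> [36, 47]

Final queue: [36, 47]


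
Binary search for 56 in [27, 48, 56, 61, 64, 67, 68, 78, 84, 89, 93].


Step 1: lo=0, hi=10, mid=5, val=67
Step 2: lo=0, hi=4, mid=2, val=56

Found at index 2


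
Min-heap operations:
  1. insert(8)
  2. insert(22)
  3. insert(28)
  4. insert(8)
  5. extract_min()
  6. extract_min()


insert(8) -> [8]
insert(22) -> [8, 22]
insert(28) -> [8, 22, 28]
insert(8) -> [8, 8, 28, 22]
extract_min()->8, [8, 22, 28]
extract_min()->8, [22, 28]

Final heap: [22, 28]


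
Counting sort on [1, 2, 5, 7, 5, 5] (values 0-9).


Input: [1, 2, 5, 7, 5, 5]
Counts: [0, 1, 1, 0, 0, 3, 0, 1, 0, 0]

Sorted: [1, 2, 5, 5, 5, 7]


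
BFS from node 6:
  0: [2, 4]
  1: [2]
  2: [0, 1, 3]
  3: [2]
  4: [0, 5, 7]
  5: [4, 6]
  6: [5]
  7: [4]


Visit 6, enqueue [5]
Visit 5, enqueue [4]
Visit 4, enqueue [0, 7]
Visit 0, enqueue [2]
Visit 7, enqueue []
Visit 2, enqueue [1, 3]
Visit 1, enqueue []
Visit 3, enqueue []

BFS order: [6, 5, 4, 0, 7, 2, 1, 3]


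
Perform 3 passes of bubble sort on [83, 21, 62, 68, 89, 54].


Initial: [83, 21, 62, 68, 89, 54]
Pass 1: [21, 62, 68, 83, 54, 89] (4 swaps)
Pass 2: [21, 62, 68, 54, 83, 89] (1 swaps)
Pass 3: [21, 62, 54, 68, 83, 89] (1 swaps)

After 3 passes: [21, 62, 54, 68, 83, 89]


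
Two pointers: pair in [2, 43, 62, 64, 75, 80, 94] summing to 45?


lo=0(2)+hi=6(94)=96
lo=0(2)+hi=5(80)=82
lo=0(2)+hi=4(75)=77
lo=0(2)+hi=3(64)=66
lo=0(2)+hi=2(62)=64
lo=0(2)+hi=1(43)=45

Yes: 2+43=45


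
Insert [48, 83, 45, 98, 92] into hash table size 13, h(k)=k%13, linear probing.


Insert 48: h=9 -> slot 9
Insert 83: h=5 -> slot 5
Insert 45: h=6 -> slot 6
Insert 98: h=7 -> slot 7
Insert 92: h=1 -> slot 1

Table: [None, 92, None, None, None, 83, 45, 98, None, 48, None, None, None]


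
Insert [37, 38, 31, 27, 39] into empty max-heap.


Insert 37: [37]
Insert 38: [38, 37]
Insert 31: [38, 37, 31]
Insert 27: [38, 37, 31, 27]
Insert 39: [39, 38, 31, 27, 37]

Final heap: [39, 38, 31, 27, 37]


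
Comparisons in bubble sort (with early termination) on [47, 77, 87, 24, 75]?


Algorithm: bubble sort (with early termination)
Input: [47, 77, 87, 24, 75]
Sorted: [24, 47, 75, 77, 87]

10


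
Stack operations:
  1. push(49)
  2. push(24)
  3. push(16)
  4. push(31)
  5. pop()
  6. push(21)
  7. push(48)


push(49) -> [49]
push(24) -> [49, 24]
push(16) -> [49, 24, 16]
push(31) -> [49, 24, 16, 31]
pop()->31, [49, 24, 16]
push(21) -> [49, 24, 16, 21]
push(48) -> [49, 24, 16, 21, 48]

Final stack: [49, 24, 16, 21, 48]


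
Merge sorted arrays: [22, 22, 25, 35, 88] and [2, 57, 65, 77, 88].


Take 2 from B
Take 22 from A
Take 22 from A
Take 25 from A
Take 35 from A
Take 57 from B
Take 65 from B
Take 77 from B
Take 88 from A

Merged: [2, 22, 22, 25, 35, 57, 65, 77, 88, 88]


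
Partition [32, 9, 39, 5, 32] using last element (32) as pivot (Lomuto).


Pivot: 32
  32 <= 32: advance i (no swap)
  9 <= 32: advance i (no swap)
  5 <= 32: swap -> [32, 9, 5, 39, 32]
Place pivot at 3: [32, 9, 5, 32, 39]

Partitioned: [32, 9, 5, 32, 39]


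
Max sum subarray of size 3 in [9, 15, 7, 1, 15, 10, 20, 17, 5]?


[0:3]: 31
[1:4]: 23
[2:5]: 23
[3:6]: 26
[4:7]: 45
[5:8]: 47
[6:9]: 42

Max: 47 at [5:8]


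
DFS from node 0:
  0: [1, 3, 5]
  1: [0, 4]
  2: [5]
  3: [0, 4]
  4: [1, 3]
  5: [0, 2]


Visit 0, push [5, 3, 1]
Visit 1, push [4]
Visit 4, push [3]
Visit 3, push []
Visit 5, push [2]
Visit 2, push []

DFS order: [0, 1, 4, 3, 5, 2]


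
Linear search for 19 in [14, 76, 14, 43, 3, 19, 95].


i=0: 14!=19
i=1: 76!=19
i=2: 14!=19
i=3: 43!=19
i=4: 3!=19
i=5: 19==19 found!

Found at 5, 6 comps


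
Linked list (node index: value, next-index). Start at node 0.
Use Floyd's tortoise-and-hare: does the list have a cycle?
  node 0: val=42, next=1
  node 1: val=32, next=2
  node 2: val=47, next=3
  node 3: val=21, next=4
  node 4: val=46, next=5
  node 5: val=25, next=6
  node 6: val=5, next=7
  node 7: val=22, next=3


Floyd's tortoise (slow, +1) and hare (fast, +2):
  init: slow=0, fast=0
  step 1: slow=1, fast=2
  step 2: slow=2, fast=4
  step 3: slow=3, fast=6
  step 4: slow=4, fast=3
  step 5: slow=5, fast=5
  slow == fast at node 5: cycle detected

Cycle: yes


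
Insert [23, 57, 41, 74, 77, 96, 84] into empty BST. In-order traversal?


Insert 23: root
Insert 57: R from 23
Insert 41: R from 23 -> L from 57
Insert 74: R from 23 -> R from 57
Insert 77: R from 23 -> R from 57 -> R from 74
Insert 96: R from 23 -> R from 57 -> R from 74 -> R from 77
Insert 84: R from 23 -> R from 57 -> R from 74 -> R from 77 -> L from 96

In-order: [23, 41, 57, 74, 77, 84, 96]


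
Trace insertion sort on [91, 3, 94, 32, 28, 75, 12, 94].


Initial: [91, 3, 94, 32, 28, 75, 12, 94]
Insert 3: [3, 91, 94, 32, 28, 75, 12, 94]
Insert 94: [3, 91, 94, 32, 28, 75, 12, 94]
Insert 32: [3, 32, 91, 94, 28, 75, 12, 94]
Insert 28: [3, 28, 32, 91, 94, 75, 12, 94]
Insert 75: [3, 28, 32, 75, 91, 94, 12, 94]
Insert 12: [3, 12, 28, 32, 75, 91, 94, 94]
Insert 94: [3, 12, 28, 32, 75, 91, 94, 94]

Sorted: [3, 12, 28, 32, 75, 91, 94, 94]


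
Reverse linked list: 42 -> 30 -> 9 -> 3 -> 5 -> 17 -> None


Step 1: curr=42, set curr.next=prev(None) | reversed so far: 42
Step 2: curr=30, set curr.next=prev(42) | reversed so far: 30 -> 42
Step 3: curr=9, set curr.next=prev(30) | reversed so far: 9 -> 30 -> 42
Step 4: curr=3, set curr.next=prev(9) | reversed so far: 3 -> 9 -> 30 -> 42
Step 5: curr=5, set curr.next=prev(3) | reversed so far: 5 -> 3 -> 9 -> 30 -> 42
Step 6: curr=17, set curr.next=prev(5) | reversed so far: 17 -> 5 -> 3 -> 9 -> 30 -> 42

17 -> 5 -> 3 -> 9 -> 30 -> 42 -> None


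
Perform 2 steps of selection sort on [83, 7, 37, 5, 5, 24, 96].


Initial: [83, 7, 37, 5, 5, 24, 96]
Step 1: min=5 at 3
  Swap: [5, 7, 37, 83, 5, 24, 96]
Step 2: min=5 at 4
  Swap: [5, 5, 37, 83, 7, 24, 96]

After 2 steps: [5, 5, 37, 83, 7, 24, 96]


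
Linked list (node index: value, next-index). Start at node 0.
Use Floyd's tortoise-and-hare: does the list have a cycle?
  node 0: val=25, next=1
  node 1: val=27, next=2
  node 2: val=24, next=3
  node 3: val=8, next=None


Floyd's tortoise (slow, +1) and hare (fast, +2):
  init: slow=0, fast=0
  step 1: slow=1, fast=2
  step 2: fast 2->3->None, no cycle

Cycle: no


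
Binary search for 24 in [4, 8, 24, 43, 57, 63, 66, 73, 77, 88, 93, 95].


Step 1: lo=0, hi=11, mid=5, val=63
Step 2: lo=0, hi=4, mid=2, val=24

Found at index 2


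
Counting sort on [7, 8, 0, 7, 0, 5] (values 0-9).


Input: [7, 8, 0, 7, 0, 5]
Counts: [2, 0, 0, 0, 0, 1, 0, 2, 1, 0]

Sorted: [0, 0, 5, 7, 7, 8]


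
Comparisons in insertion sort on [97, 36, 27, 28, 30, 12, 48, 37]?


Algorithm: insertion sort
Input: [97, 36, 27, 28, 30, 12, 48, 37]
Sorted: [12, 27, 28, 30, 36, 37, 48, 97]

19


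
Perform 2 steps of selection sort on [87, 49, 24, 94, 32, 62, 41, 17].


Initial: [87, 49, 24, 94, 32, 62, 41, 17]
Step 1: min=17 at 7
  Swap: [17, 49, 24, 94, 32, 62, 41, 87]
Step 2: min=24 at 2
  Swap: [17, 24, 49, 94, 32, 62, 41, 87]

After 2 steps: [17, 24, 49, 94, 32, 62, 41, 87]


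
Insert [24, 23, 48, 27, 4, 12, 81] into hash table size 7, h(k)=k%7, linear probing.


Insert 24: h=3 -> slot 3
Insert 23: h=2 -> slot 2
Insert 48: h=6 -> slot 6
Insert 27: h=6, 1 probes -> slot 0
Insert 4: h=4 -> slot 4
Insert 12: h=5 -> slot 5
Insert 81: h=4, 4 probes -> slot 1

Table: [27, 81, 23, 24, 4, 12, 48]


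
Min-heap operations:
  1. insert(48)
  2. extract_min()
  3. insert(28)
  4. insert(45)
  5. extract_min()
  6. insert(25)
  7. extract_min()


insert(48) -> [48]
extract_min()->48, []
insert(28) -> [28]
insert(45) -> [28, 45]
extract_min()->28, [45]
insert(25) -> [25, 45]
extract_min()->25, [45]

Final heap: [45]


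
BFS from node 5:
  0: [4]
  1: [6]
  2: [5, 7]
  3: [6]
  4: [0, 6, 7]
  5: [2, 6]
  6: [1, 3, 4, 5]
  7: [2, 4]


Visit 5, enqueue [2, 6]
Visit 2, enqueue [7]
Visit 6, enqueue [1, 3, 4]
Visit 7, enqueue []
Visit 1, enqueue []
Visit 3, enqueue []
Visit 4, enqueue [0]
Visit 0, enqueue []

BFS order: [5, 2, 6, 7, 1, 3, 4, 0]


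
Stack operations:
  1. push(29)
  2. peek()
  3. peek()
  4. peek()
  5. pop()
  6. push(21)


push(29) -> [29]
peek()->29
peek()->29
peek()->29
pop()->29, []
push(21) -> [21]

Final stack: [21]


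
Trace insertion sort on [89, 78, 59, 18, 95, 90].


Initial: [89, 78, 59, 18, 95, 90]
Insert 78: [78, 89, 59, 18, 95, 90]
Insert 59: [59, 78, 89, 18, 95, 90]
Insert 18: [18, 59, 78, 89, 95, 90]
Insert 95: [18, 59, 78, 89, 95, 90]
Insert 90: [18, 59, 78, 89, 90, 95]

Sorted: [18, 59, 78, 89, 90, 95]


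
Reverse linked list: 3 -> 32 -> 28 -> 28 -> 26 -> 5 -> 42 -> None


Step 1: curr=3, set curr.next=prev(None) | reversed so far: 3
Step 2: curr=32, set curr.next=prev(3) | reversed so far: 32 -> 3
Step 3: curr=28, set curr.next=prev(32) | reversed so far: 28 -> 32 -> 3
Step 4: curr=28, set curr.next=prev(28) | reversed so far: 28 -> 28 -> 32 -> 3
Step 5: curr=26, set curr.next=prev(28) | reversed so far: 26 -> 28 -> 28 -> 32 -> 3
Step 6: curr=5, set curr.next=prev(26) | reversed so far: 5 -> 26 -> 28 -> 28 -> 32 -> 3
Step 7: curr=42, set curr.next=prev(5) | reversed so far: 42 -> 5 -> 26 -> 28 -> 28 -> 32 -> 3

42 -> 5 -> 26 -> 28 -> 28 -> 32 -> 3 -> None


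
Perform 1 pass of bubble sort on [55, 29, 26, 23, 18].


Initial: [55, 29, 26, 23, 18]
Pass 1: [29, 26, 23, 18, 55] (4 swaps)

After 1 pass: [29, 26, 23, 18, 55]


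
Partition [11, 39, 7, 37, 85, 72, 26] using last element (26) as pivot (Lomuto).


Pivot: 26
  11 <= 26: advance i (no swap)
  7 <= 26: swap -> [11, 7, 39, 37, 85, 72, 26]
Place pivot at 2: [11, 7, 26, 37, 85, 72, 39]

Partitioned: [11, 7, 26, 37, 85, 72, 39]


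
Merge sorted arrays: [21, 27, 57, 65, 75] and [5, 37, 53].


Take 5 from B
Take 21 from A
Take 27 from A
Take 37 from B
Take 53 from B

Merged: [5, 21, 27, 37, 53, 57, 65, 75]


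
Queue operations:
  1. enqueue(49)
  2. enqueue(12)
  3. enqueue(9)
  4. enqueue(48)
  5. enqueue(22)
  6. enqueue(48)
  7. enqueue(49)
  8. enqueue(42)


enqueue(49) -> [49]
enqueue(12) -> [49, 12]
enqueue(9) -> [49, 12, 9]
enqueue(48) -> [49, 12, 9, 48]
enqueue(22) -> [49, 12, 9, 48, 22]
enqueue(48) -> [49, 12, 9, 48, 22, 48]
enqueue(49) -> [49, 12, 9, 48, 22, 48, 49]
enqueue(42) -> [49, 12, 9, 48, 22, 48, 49, 42]

Final queue: [49, 12, 9, 48, 22, 48, 49, 42]


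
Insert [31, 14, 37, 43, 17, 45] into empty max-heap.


Insert 31: [31]
Insert 14: [31, 14]
Insert 37: [37, 14, 31]
Insert 43: [43, 37, 31, 14]
Insert 17: [43, 37, 31, 14, 17]
Insert 45: [45, 37, 43, 14, 17, 31]

Final heap: [45, 37, 43, 14, 17, 31]


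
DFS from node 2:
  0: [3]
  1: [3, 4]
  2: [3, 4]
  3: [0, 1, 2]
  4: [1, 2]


Visit 2, push [4, 3]
Visit 3, push [1, 0]
Visit 0, push []
Visit 1, push [4]
Visit 4, push []

DFS order: [2, 3, 0, 1, 4]


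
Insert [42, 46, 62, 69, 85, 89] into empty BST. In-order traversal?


Insert 42: root
Insert 46: R from 42
Insert 62: R from 42 -> R from 46
Insert 69: R from 42 -> R from 46 -> R from 62
Insert 85: R from 42 -> R from 46 -> R from 62 -> R from 69
Insert 89: R from 42 -> R from 46 -> R from 62 -> R from 69 -> R from 85

In-order: [42, 46, 62, 69, 85, 89]


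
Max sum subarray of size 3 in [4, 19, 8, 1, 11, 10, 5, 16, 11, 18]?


[0:3]: 31
[1:4]: 28
[2:5]: 20
[3:6]: 22
[4:7]: 26
[5:8]: 31
[6:9]: 32
[7:10]: 45

Max: 45 at [7:10]


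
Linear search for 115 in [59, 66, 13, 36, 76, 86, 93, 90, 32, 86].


i=0: 59!=115
i=1: 66!=115
i=2: 13!=115
i=3: 36!=115
i=4: 76!=115
i=5: 86!=115
i=6: 93!=115
i=7: 90!=115
i=8: 32!=115
i=9: 86!=115

Not found, 10 comps


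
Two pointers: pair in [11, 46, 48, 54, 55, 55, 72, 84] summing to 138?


lo=0(11)+hi=7(84)=95
lo=1(46)+hi=7(84)=130
lo=2(48)+hi=7(84)=132
lo=3(54)+hi=7(84)=138

Yes: 54+84=138


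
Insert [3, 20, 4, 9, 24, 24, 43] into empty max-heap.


Insert 3: [3]
Insert 20: [20, 3]
Insert 4: [20, 3, 4]
Insert 9: [20, 9, 4, 3]
Insert 24: [24, 20, 4, 3, 9]
Insert 24: [24, 20, 24, 3, 9, 4]
Insert 43: [43, 20, 24, 3, 9, 4, 24]

Final heap: [43, 20, 24, 3, 9, 4, 24]


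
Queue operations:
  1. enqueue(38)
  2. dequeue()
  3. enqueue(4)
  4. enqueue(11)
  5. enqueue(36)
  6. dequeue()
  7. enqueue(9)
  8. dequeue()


enqueue(38) -> [38]
dequeue()->38, []
enqueue(4) -> [4]
enqueue(11) -> [4, 11]
enqueue(36) -> [4, 11, 36]
dequeue()->4, [11, 36]
enqueue(9) -> [11, 36, 9]
dequeue()->11, [36, 9]

Final queue: [36, 9]


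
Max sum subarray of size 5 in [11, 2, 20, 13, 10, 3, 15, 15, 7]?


[0:5]: 56
[1:6]: 48
[2:7]: 61
[3:8]: 56
[4:9]: 50

Max: 61 at [2:7]


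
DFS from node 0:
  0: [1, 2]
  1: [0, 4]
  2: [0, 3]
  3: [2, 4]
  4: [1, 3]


Visit 0, push [2, 1]
Visit 1, push [4]
Visit 4, push [3]
Visit 3, push [2]
Visit 2, push []

DFS order: [0, 1, 4, 3, 2]


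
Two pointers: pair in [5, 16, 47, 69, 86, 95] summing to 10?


lo=0(5)+hi=5(95)=100
lo=0(5)+hi=4(86)=91
lo=0(5)+hi=3(69)=74
lo=0(5)+hi=2(47)=52
lo=0(5)+hi=1(16)=21

No pair found


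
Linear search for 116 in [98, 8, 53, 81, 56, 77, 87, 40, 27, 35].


i=0: 98!=116
i=1: 8!=116
i=2: 53!=116
i=3: 81!=116
i=4: 56!=116
i=5: 77!=116
i=6: 87!=116
i=7: 40!=116
i=8: 27!=116
i=9: 35!=116

Not found, 10 comps


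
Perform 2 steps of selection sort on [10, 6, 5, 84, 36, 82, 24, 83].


Initial: [10, 6, 5, 84, 36, 82, 24, 83]
Step 1: min=5 at 2
  Swap: [5, 6, 10, 84, 36, 82, 24, 83]
Step 2: min=6 at 1
  Swap: [5, 6, 10, 84, 36, 82, 24, 83]

After 2 steps: [5, 6, 10, 84, 36, 82, 24, 83]


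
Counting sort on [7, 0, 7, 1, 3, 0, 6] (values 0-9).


Input: [7, 0, 7, 1, 3, 0, 6]
Counts: [2, 1, 0, 1, 0, 0, 1, 2, 0, 0]

Sorted: [0, 0, 1, 3, 6, 7, 7]


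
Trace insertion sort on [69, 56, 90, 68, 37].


Initial: [69, 56, 90, 68, 37]
Insert 56: [56, 69, 90, 68, 37]
Insert 90: [56, 69, 90, 68, 37]
Insert 68: [56, 68, 69, 90, 37]
Insert 37: [37, 56, 68, 69, 90]

Sorted: [37, 56, 68, 69, 90]


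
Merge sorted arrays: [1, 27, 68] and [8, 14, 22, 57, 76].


Take 1 from A
Take 8 from B
Take 14 from B
Take 22 from B
Take 27 from A
Take 57 from B
Take 68 from A

Merged: [1, 8, 14, 22, 27, 57, 68, 76]


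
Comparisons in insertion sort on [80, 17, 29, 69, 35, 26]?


Algorithm: insertion sort
Input: [80, 17, 29, 69, 35, 26]
Sorted: [17, 26, 29, 35, 69, 80]

13


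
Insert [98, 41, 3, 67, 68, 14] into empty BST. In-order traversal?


Insert 98: root
Insert 41: L from 98
Insert 3: L from 98 -> L from 41
Insert 67: L from 98 -> R from 41
Insert 68: L from 98 -> R from 41 -> R from 67
Insert 14: L from 98 -> L from 41 -> R from 3

In-order: [3, 14, 41, 67, 68, 98]


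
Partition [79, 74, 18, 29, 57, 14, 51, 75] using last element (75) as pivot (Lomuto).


Pivot: 75
  74 <= 75: swap -> [74, 79, 18, 29, 57, 14, 51, 75]
  18 <= 75: swap -> [74, 18, 79, 29, 57, 14, 51, 75]
  29 <= 75: swap -> [74, 18, 29, 79, 57, 14, 51, 75]
  57 <= 75: swap -> [74, 18, 29, 57, 79, 14, 51, 75]
  14 <= 75: swap -> [74, 18, 29, 57, 14, 79, 51, 75]
  51 <= 75: swap -> [74, 18, 29, 57, 14, 51, 79, 75]
Place pivot at 6: [74, 18, 29, 57, 14, 51, 75, 79]

Partitioned: [74, 18, 29, 57, 14, 51, 75, 79]


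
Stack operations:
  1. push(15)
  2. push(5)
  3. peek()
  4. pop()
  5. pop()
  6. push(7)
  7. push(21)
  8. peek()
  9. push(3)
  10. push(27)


push(15) -> [15]
push(5) -> [15, 5]
peek()->5
pop()->5, [15]
pop()->15, []
push(7) -> [7]
push(21) -> [7, 21]
peek()->21
push(3) -> [7, 21, 3]
push(27) -> [7, 21, 3, 27]

Final stack: [7, 21, 3, 27]


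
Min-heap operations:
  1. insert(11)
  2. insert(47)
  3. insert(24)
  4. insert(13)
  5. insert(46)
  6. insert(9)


insert(11) -> [11]
insert(47) -> [11, 47]
insert(24) -> [11, 47, 24]
insert(13) -> [11, 13, 24, 47]
insert(46) -> [11, 13, 24, 47, 46]
insert(9) -> [9, 13, 11, 47, 46, 24]

Final heap: [9, 13, 11, 47, 46, 24]


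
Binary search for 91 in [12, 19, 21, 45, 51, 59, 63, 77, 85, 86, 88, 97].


Step 1: lo=0, hi=11, mid=5, val=59
Step 2: lo=6, hi=11, mid=8, val=85
Step 3: lo=9, hi=11, mid=10, val=88
Step 4: lo=11, hi=11, mid=11, val=97

Not found


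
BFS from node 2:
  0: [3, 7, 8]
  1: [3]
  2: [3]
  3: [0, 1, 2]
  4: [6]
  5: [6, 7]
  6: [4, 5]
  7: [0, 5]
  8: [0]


Visit 2, enqueue [3]
Visit 3, enqueue [0, 1]
Visit 0, enqueue [7, 8]
Visit 1, enqueue []
Visit 7, enqueue [5]
Visit 8, enqueue []
Visit 5, enqueue [6]
Visit 6, enqueue [4]
Visit 4, enqueue []

BFS order: [2, 3, 0, 1, 7, 8, 5, 6, 4]


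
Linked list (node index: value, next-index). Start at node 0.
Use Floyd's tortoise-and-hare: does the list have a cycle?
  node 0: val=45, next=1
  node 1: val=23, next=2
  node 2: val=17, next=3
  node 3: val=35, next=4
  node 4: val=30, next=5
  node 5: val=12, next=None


Floyd's tortoise (slow, +1) and hare (fast, +2):
  init: slow=0, fast=0
  step 1: slow=1, fast=2
  step 2: slow=2, fast=4
  step 3: fast 4->5->None, no cycle

Cycle: no


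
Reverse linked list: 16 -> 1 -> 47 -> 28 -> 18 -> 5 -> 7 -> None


Step 1: curr=16, set curr.next=prev(None) | reversed so far: 16
Step 2: curr=1, set curr.next=prev(16) | reversed so far: 1 -> 16
Step 3: curr=47, set curr.next=prev(1) | reversed so far: 47 -> 1 -> 16
Step 4: curr=28, set curr.next=prev(47) | reversed so far: 28 -> 47 -> 1 -> 16
Step 5: curr=18, set curr.next=prev(28) | reversed so far: 18 -> 28 -> 47 -> 1 -> 16
Step 6: curr=5, set curr.next=prev(18) | reversed so far: 5 -> 18 -> 28 -> 47 -> 1 -> 16
Step 7: curr=7, set curr.next=prev(5) | reversed so far: 7 -> 5 -> 18 -> 28 -> 47 -> 1 -> 16

7 -> 5 -> 18 -> 28 -> 47 -> 1 -> 16 -> None


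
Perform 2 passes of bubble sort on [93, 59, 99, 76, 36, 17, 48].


Initial: [93, 59, 99, 76, 36, 17, 48]
Pass 1: [59, 93, 76, 36, 17, 48, 99] (5 swaps)
Pass 2: [59, 76, 36, 17, 48, 93, 99] (4 swaps)

After 2 passes: [59, 76, 36, 17, 48, 93, 99]


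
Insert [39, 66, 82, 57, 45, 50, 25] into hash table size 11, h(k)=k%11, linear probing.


Insert 39: h=6 -> slot 6
Insert 66: h=0 -> slot 0
Insert 82: h=5 -> slot 5
Insert 57: h=2 -> slot 2
Insert 45: h=1 -> slot 1
Insert 50: h=6, 1 probes -> slot 7
Insert 25: h=3 -> slot 3

Table: [66, 45, 57, 25, None, 82, 39, 50, None, None, None]


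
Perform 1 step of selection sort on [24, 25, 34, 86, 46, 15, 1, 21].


Initial: [24, 25, 34, 86, 46, 15, 1, 21]
Step 1: min=1 at 6
  Swap: [1, 25, 34, 86, 46, 15, 24, 21]

After 1 step: [1, 25, 34, 86, 46, 15, 24, 21]


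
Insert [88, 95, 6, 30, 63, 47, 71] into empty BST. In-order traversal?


Insert 88: root
Insert 95: R from 88
Insert 6: L from 88
Insert 30: L from 88 -> R from 6
Insert 63: L from 88 -> R from 6 -> R from 30
Insert 47: L from 88 -> R from 6 -> R from 30 -> L from 63
Insert 71: L from 88 -> R from 6 -> R from 30 -> R from 63

In-order: [6, 30, 47, 63, 71, 88, 95]


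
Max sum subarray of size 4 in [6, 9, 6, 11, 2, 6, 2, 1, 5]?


[0:4]: 32
[1:5]: 28
[2:6]: 25
[3:7]: 21
[4:8]: 11
[5:9]: 14

Max: 32 at [0:4]


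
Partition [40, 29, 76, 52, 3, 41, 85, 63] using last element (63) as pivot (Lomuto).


Pivot: 63
  40 <= 63: advance i (no swap)
  29 <= 63: advance i (no swap)
  52 <= 63: swap -> [40, 29, 52, 76, 3, 41, 85, 63]
  3 <= 63: swap -> [40, 29, 52, 3, 76, 41, 85, 63]
  41 <= 63: swap -> [40, 29, 52, 3, 41, 76, 85, 63]
Place pivot at 5: [40, 29, 52, 3, 41, 63, 85, 76]

Partitioned: [40, 29, 52, 3, 41, 63, 85, 76]


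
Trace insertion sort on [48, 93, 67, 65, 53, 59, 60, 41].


Initial: [48, 93, 67, 65, 53, 59, 60, 41]
Insert 93: [48, 93, 67, 65, 53, 59, 60, 41]
Insert 67: [48, 67, 93, 65, 53, 59, 60, 41]
Insert 65: [48, 65, 67, 93, 53, 59, 60, 41]
Insert 53: [48, 53, 65, 67, 93, 59, 60, 41]
Insert 59: [48, 53, 59, 65, 67, 93, 60, 41]
Insert 60: [48, 53, 59, 60, 65, 67, 93, 41]
Insert 41: [41, 48, 53, 59, 60, 65, 67, 93]

Sorted: [41, 48, 53, 59, 60, 65, 67, 93]


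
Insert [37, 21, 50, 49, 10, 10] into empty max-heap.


Insert 37: [37]
Insert 21: [37, 21]
Insert 50: [50, 21, 37]
Insert 49: [50, 49, 37, 21]
Insert 10: [50, 49, 37, 21, 10]
Insert 10: [50, 49, 37, 21, 10, 10]

Final heap: [50, 49, 37, 21, 10, 10]


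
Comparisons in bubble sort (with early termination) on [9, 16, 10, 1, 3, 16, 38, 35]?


Algorithm: bubble sort (with early termination)
Input: [9, 16, 10, 1, 3, 16, 38, 35]
Sorted: [1, 3, 9, 10, 16, 16, 35, 38]

22


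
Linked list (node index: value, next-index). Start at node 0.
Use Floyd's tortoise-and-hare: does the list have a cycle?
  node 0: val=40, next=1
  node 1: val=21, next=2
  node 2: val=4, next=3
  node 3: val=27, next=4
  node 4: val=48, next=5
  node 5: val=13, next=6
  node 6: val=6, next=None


Floyd's tortoise (slow, +1) and hare (fast, +2):
  init: slow=0, fast=0
  step 1: slow=1, fast=2
  step 2: slow=2, fast=4
  step 3: slow=3, fast=6
  step 4: fast -> None, no cycle

Cycle: no


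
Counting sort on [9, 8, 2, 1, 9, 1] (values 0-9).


Input: [9, 8, 2, 1, 9, 1]
Counts: [0, 2, 1, 0, 0, 0, 0, 0, 1, 2]

Sorted: [1, 1, 2, 8, 9, 9]


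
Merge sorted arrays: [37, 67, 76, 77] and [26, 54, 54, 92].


Take 26 from B
Take 37 from A
Take 54 from B
Take 54 from B
Take 67 from A
Take 76 from A
Take 77 from A

Merged: [26, 37, 54, 54, 67, 76, 77, 92]


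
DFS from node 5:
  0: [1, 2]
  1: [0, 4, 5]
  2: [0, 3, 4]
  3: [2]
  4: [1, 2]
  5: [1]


Visit 5, push [1]
Visit 1, push [4, 0]
Visit 0, push [2]
Visit 2, push [4, 3]
Visit 3, push []
Visit 4, push []

DFS order: [5, 1, 0, 2, 3, 4]


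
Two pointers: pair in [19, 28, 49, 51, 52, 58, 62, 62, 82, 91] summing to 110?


lo=0(19)+hi=9(91)=110

Yes: 19+91=110


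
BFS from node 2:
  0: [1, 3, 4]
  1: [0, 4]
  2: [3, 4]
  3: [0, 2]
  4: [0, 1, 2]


Visit 2, enqueue [3, 4]
Visit 3, enqueue [0]
Visit 4, enqueue [1]
Visit 0, enqueue []
Visit 1, enqueue []

BFS order: [2, 3, 4, 0, 1]


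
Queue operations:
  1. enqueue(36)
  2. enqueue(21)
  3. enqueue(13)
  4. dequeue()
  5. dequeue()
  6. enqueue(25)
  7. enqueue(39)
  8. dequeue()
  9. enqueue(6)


enqueue(36) -> [36]
enqueue(21) -> [36, 21]
enqueue(13) -> [36, 21, 13]
dequeue()->36, [21, 13]
dequeue()->21, [13]
enqueue(25) -> [13, 25]
enqueue(39) -> [13, 25, 39]
dequeue()->13, [25, 39]
enqueue(6) -> [25, 39, 6]

Final queue: [25, 39, 6]


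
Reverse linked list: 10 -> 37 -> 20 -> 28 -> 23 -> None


Step 1: curr=10, set curr.next=prev(None) | reversed so far: 10
Step 2: curr=37, set curr.next=prev(10) | reversed so far: 37 -> 10
Step 3: curr=20, set curr.next=prev(37) | reversed so far: 20 -> 37 -> 10
Step 4: curr=28, set curr.next=prev(20) | reversed so far: 28 -> 20 -> 37 -> 10
Step 5: curr=23, set curr.next=prev(28) | reversed so far: 23 -> 28 -> 20 -> 37 -> 10

23 -> 28 -> 20 -> 37 -> 10 -> None


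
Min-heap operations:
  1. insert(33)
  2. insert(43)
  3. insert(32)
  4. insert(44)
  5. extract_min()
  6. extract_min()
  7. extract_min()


insert(33) -> [33]
insert(43) -> [33, 43]
insert(32) -> [32, 43, 33]
insert(44) -> [32, 43, 33, 44]
extract_min()->32, [33, 43, 44]
extract_min()->33, [43, 44]
extract_min()->43, [44]

Final heap: [44]


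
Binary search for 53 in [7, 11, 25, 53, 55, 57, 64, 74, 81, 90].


Step 1: lo=0, hi=9, mid=4, val=55
Step 2: lo=0, hi=3, mid=1, val=11
Step 3: lo=2, hi=3, mid=2, val=25
Step 4: lo=3, hi=3, mid=3, val=53

Found at index 3


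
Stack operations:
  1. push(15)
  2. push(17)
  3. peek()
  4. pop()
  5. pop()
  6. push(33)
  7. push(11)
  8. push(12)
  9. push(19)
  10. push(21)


push(15) -> [15]
push(17) -> [15, 17]
peek()->17
pop()->17, [15]
pop()->15, []
push(33) -> [33]
push(11) -> [33, 11]
push(12) -> [33, 11, 12]
push(19) -> [33, 11, 12, 19]
push(21) -> [33, 11, 12, 19, 21]

Final stack: [33, 11, 12, 19, 21]


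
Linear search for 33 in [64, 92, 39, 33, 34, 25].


i=0: 64!=33
i=1: 92!=33
i=2: 39!=33
i=3: 33==33 found!

Found at 3, 4 comps


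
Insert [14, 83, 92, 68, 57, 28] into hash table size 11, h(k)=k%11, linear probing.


Insert 14: h=3 -> slot 3
Insert 83: h=6 -> slot 6
Insert 92: h=4 -> slot 4
Insert 68: h=2 -> slot 2
Insert 57: h=2, 3 probes -> slot 5
Insert 28: h=6, 1 probes -> slot 7

Table: [None, None, 68, 14, 92, 57, 83, 28, None, None, None]


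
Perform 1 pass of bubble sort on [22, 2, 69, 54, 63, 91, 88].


Initial: [22, 2, 69, 54, 63, 91, 88]
Pass 1: [2, 22, 54, 63, 69, 88, 91] (4 swaps)

After 1 pass: [2, 22, 54, 63, 69, 88, 91]


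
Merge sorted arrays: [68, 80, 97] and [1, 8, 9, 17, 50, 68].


Take 1 from B
Take 8 from B
Take 9 from B
Take 17 from B
Take 50 from B
Take 68 from A
Take 68 from B

Merged: [1, 8, 9, 17, 50, 68, 68, 80, 97]


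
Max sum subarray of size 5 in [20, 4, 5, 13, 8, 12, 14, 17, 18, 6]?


[0:5]: 50
[1:6]: 42
[2:7]: 52
[3:8]: 64
[4:9]: 69
[5:10]: 67

Max: 69 at [4:9]


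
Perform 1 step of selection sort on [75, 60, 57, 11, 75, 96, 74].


Initial: [75, 60, 57, 11, 75, 96, 74]
Step 1: min=11 at 3
  Swap: [11, 60, 57, 75, 75, 96, 74]

After 1 step: [11, 60, 57, 75, 75, 96, 74]


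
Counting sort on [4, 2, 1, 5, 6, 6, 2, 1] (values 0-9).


Input: [4, 2, 1, 5, 6, 6, 2, 1]
Counts: [0, 2, 2, 0, 1, 1, 2, 0, 0, 0]

Sorted: [1, 1, 2, 2, 4, 5, 6, 6]


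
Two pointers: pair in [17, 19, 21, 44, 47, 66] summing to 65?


lo=0(17)+hi=5(66)=83
lo=0(17)+hi=4(47)=64
lo=1(19)+hi=4(47)=66
lo=1(19)+hi=3(44)=63
lo=2(21)+hi=3(44)=65

Yes: 21+44=65


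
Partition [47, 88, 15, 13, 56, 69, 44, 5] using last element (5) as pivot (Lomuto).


Pivot: 5
Place pivot at 0: [5, 88, 15, 13, 56, 69, 44, 47]

Partitioned: [5, 88, 15, 13, 56, 69, 44, 47]


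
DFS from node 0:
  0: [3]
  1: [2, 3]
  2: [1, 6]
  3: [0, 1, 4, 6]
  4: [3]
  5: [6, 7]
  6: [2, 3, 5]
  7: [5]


Visit 0, push [3]
Visit 3, push [6, 4, 1]
Visit 1, push [2]
Visit 2, push [6]
Visit 6, push [5]
Visit 5, push [7]
Visit 7, push []
Visit 4, push []

DFS order: [0, 3, 1, 2, 6, 5, 7, 4]


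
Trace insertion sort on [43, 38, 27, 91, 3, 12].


Initial: [43, 38, 27, 91, 3, 12]
Insert 38: [38, 43, 27, 91, 3, 12]
Insert 27: [27, 38, 43, 91, 3, 12]
Insert 91: [27, 38, 43, 91, 3, 12]
Insert 3: [3, 27, 38, 43, 91, 12]
Insert 12: [3, 12, 27, 38, 43, 91]

Sorted: [3, 12, 27, 38, 43, 91]


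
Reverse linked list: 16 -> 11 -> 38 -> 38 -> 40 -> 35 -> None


Step 1: curr=16, set curr.next=prev(None) | reversed so far: 16
Step 2: curr=11, set curr.next=prev(16) | reversed so far: 11 -> 16
Step 3: curr=38, set curr.next=prev(11) | reversed so far: 38 -> 11 -> 16
Step 4: curr=38, set curr.next=prev(38) | reversed so far: 38 -> 38 -> 11 -> 16
Step 5: curr=40, set curr.next=prev(38) | reversed so far: 40 -> 38 -> 38 -> 11 -> 16
Step 6: curr=35, set curr.next=prev(40) | reversed so far: 35 -> 40 -> 38 -> 38 -> 11 -> 16

35 -> 40 -> 38 -> 38 -> 11 -> 16 -> None


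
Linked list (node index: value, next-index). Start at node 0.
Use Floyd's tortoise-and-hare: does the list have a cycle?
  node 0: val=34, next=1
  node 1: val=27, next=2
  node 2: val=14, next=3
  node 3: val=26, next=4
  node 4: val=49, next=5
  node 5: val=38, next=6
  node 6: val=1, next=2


Floyd's tortoise (slow, +1) and hare (fast, +2):
  init: slow=0, fast=0
  step 1: slow=1, fast=2
  step 2: slow=2, fast=4
  step 3: slow=3, fast=6
  step 4: slow=4, fast=3
  step 5: slow=5, fast=5
  slow == fast at node 5: cycle detected

Cycle: yes


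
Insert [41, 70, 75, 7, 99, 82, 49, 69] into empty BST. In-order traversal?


Insert 41: root
Insert 70: R from 41
Insert 75: R from 41 -> R from 70
Insert 7: L from 41
Insert 99: R from 41 -> R from 70 -> R from 75
Insert 82: R from 41 -> R from 70 -> R from 75 -> L from 99
Insert 49: R from 41 -> L from 70
Insert 69: R from 41 -> L from 70 -> R from 49

In-order: [7, 41, 49, 69, 70, 75, 82, 99]


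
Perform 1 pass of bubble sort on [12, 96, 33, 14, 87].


Initial: [12, 96, 33, 14, 87]
Pass 1: [12, 33, 14, 87, 96] (3 swaps)

After 1 pass: [12, 33, 14, 87, 96]


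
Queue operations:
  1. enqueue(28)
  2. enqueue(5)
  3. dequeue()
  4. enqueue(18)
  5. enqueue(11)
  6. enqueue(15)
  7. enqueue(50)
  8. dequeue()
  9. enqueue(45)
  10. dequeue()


enqueue(28) -> [28]
enqueue(5) -> [28, 5]
dequeue()->28, [5]
enqueue(18) -> [5, 18]
enqueue(11) -> [5, 18, 11]
enqueue(15) -> [5, 18, 11, 15]
enqueue(50) -> [5, 18, 11, 15, 50]
dequeue()->5, [18, 11, 15, 50]
enqueue(45) -> [18, 11, 15, 50, 45]
dequeue()->18, [11, 15, 50, 45]

Final queue: [11, 15, 50, 45]


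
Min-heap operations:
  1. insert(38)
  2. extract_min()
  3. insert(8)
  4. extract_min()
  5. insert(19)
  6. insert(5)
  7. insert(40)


insert(38) -> [38]
extract_min()->38, []
insert(8) -> [8]
extract_min()->8, []
insert(19) -> [19]
insert(5) -> [5, 19]
insert(40) -> [5, 19, 40]

Final heap: [5, 19, 40]


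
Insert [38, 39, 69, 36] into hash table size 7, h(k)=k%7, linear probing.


Insert 38: h=3 -> slot 3
Insert 39: h=4 -> slot 4
Insert 69: h=6 -> slot 6
Insert 36: h=1 -> slot 1

Table: [None, 36, None, 38, 39, None, 69]


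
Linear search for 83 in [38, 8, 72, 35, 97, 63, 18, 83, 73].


i=0: 38!=83
i=1: 8!=83
i=2: 72!=83
i=3: 35!=83
i=4: 97!=83
i=5: 63!=83
i=6: 18!=83
i=7: 83==83 found!

Found at 7, 8 comps


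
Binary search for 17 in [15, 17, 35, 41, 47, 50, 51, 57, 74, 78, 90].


Step 1: lo=0, hi=10, mid=5, val=50
Step 2: lo=0, hi=4, mid=2, val=35
Step 3: lo=0, hi=1, mid=0, val=15
Step 4: lo=1, hi=1, mid=1, val=17

Found at index 1


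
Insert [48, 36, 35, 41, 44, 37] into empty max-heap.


Insert 48: [48]
Insert 36: [48, 36]
Insert 35: [48, 36, 35]
Insert 41: [48, 41, 35, 36]
Insert 44: [48, 44, 35, 36, 41]
Insert 37: [48, 44, 37, 36, 41, 35]

Final heap: [48, 44, 37, 36, 41, 35]


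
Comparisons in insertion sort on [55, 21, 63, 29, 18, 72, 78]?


Algorithm: insertion sort
Input: [55, 21, 63, 29, 18, 72, 78]
Sorted: [18, 21, 29, 55, 63, 72, 78]

11


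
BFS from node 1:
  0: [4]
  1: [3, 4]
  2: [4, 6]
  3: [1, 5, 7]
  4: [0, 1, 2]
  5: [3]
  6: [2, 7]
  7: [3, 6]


Visit 1, enqueue [3, 4]
Visit 3, enqueue [5, 7]
Visit 4, enqueue [0, 2]
Visit 5, enqueue []
Visit 7, enqueue [6]
Visit 0, enqueue []
Visit 2, enqueue []
Visit 6, enqueue []

BFS order: [1, 3, 4, 5, 7, 0, 2, 6]


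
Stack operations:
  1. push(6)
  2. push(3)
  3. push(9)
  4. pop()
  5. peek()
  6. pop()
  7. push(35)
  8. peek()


push(6) -> [6]
push(3) -> [6, 3]
push(9) -> [6, 3, 9]
pop()->9, [6, 3]
peek()->3
pop()->3, [6]
push(35) -> [6, 35]
peek()->35

Final stack: [6, 35]


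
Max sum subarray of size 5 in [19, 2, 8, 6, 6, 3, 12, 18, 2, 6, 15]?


[0:5]: 41
[1:6]: 25
[2:7]: 35
[3:8]: 45
[4:9]: 41
[5:10]: 41
[6:11]: 53

Max: 53 at [6:11]


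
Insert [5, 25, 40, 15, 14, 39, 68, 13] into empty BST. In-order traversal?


Insert 5: root
Insert 25: R from 5
Insert 40: R from 5 -> R from 25
Insert 15: R from 5 -> L from 25
Insert 14: R from 5 -> L from 25 -> L from 15
Insert 39: R from 5 -> R from 25 -> L from 40
Insert 68: R from 5 -> R from 25 -> R from 40
Insert 13: R from 5 -> L from 25 -> L from 15 -> L from 14

In-order: [5, 13, 14, 15, 25, 39, 40, 68]


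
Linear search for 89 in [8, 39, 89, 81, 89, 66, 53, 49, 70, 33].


i=0: 8!=89
i=1: 39!=89
i=2: 89==89 found!

Found at 2, 3 comps


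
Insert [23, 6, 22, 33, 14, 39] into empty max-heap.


Insert 23: [23]
Insert 6: [23, 6]
Insert 22: [23, 6, 22]
Insert 33: [33, 23, 22, 6]
Insert 14: [33, 23, 22, 6, 14]
Insert 39: [39, 23, 33, 6, 14, 22]

Final heap: [39, 23, 33, 6, 14, 22]


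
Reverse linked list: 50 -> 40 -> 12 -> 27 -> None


Step 1: curr=50, set curr.next=prev(None) | reversed so far: 50
Step 2: curr=40, set curr.next=prev(50) | reversed so far: 40 -> 50
Step 3: curr=12, set curr.next=prev(40) | reversed so far: 12 -> 40 -> 50
Step 4: curr=27, set curr.next=prev(12) | reversed so far: 27 -> 12 -> 40 -> 50

27 -> 12 -> 40 -> 50 -> None


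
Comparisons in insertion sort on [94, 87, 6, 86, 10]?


Algorithm: insertion sort
Input: [94, 87, 6, 86, 10]
Sorted: [6, 10, 86, 87, 94]

10


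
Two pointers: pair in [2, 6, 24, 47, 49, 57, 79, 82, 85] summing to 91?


lo=0(2)+hi=8(85)=87
lo=1(6)+hi=8(85)=91

Yes: 6+85=91


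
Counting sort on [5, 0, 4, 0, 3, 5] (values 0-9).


Input: [5, 0, 4, 0, 3, 5]
Counts: [2, 0, 0, 1, 1, 2, 0, 0, 0, 0]

Sorted: [0, 0, 3, 4, 5, 5]


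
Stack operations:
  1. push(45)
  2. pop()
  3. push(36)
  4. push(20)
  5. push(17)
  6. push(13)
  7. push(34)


push(45) -> [45]
pop()->45, []
push(36) -> [36]
push(20) -> [36, 20]
push(17) -> [36, 20, 17]
push(13) -> [36, 20, 17, 13]
push(34) -> [36, 20, 17, 13, 34]

Final stack: [36, 20, 17, 13, 34]


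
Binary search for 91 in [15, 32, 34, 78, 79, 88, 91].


Step 1: lo=0, hi=6, mid=3, val=78
Step 2: lo=4, hi=6, mid=5, val=88
Step 3: lo=6, hi=6, mid=6, val=91

Found at index 6


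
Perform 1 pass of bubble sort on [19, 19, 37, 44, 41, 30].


Initial: [19, 19, 37, 44, 41, 30]
Pass 1: [19, 19, 37, 41, 30, 44] (2 swaps)

After 1 pass: [19, 19, 37, 41, 30, 44]


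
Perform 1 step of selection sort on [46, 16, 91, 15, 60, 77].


Initial: [46, 16, 91, 15, 60, 77]
Step 1: min=15 at 3
  Swap: [15, 16, 91, 46, 60, 77]

After 1 step: [15, 16, 91, 46, 60, 77]


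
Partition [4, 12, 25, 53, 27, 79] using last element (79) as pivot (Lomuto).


Pivot: 79
  4 <= 79: advance i (no swap)
  12 <= 79: advance i (no swap)
  25 <= 79: advance i (no swap)
  53 <= 79: advance i (no swap)
  27 <= 79: advance i (no swap)
Place pivot at 5: [4, 12, 25, 53, 27, 79]

Partitioned: [4, 12, 25, 53, 27, 79]


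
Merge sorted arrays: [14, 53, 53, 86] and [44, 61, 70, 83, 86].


Take 14 from A
Take 44 from B
Take 53 from A
Take 53 from A
Take 61 from B
Take 70 from B
Take 83 from B
Take 86 from A

Merged: [14, 44, 53, 53, 61, 70, 83, 86, 86]
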